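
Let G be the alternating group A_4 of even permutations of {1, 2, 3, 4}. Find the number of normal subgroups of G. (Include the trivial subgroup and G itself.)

G has 10 subgroups. Checking conjugation-invariance by order — order 1: 1/1 normal; order 2: 0/3 normal; order 3: 0/4 normal; order 4: 1/1 normal; order 12: 1/1 normal.
Total normal subgroups: 3.

3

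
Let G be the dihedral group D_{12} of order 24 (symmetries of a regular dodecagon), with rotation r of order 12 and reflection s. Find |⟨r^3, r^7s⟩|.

|⟨r^3⟩| = 4 and |⟨r^7s⟩| = 2, so |H| is a multiple of lcm(4, 2) = 4 and divides |G| = 24.
Closing under the operation: H = {e, r^3, r^6, r^9, rs, r^4s, r^7s, r^10s}, so |H| = 8.

8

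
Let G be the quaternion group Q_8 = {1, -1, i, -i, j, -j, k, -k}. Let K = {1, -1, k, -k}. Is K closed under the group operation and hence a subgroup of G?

Yes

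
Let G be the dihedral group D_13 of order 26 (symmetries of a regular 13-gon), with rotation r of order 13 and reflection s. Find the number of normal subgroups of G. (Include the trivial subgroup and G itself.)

G has 16 subgroups. Checking conjugation-invariance by order — order 1: 1/1 normal; order 2: 0/13 normal; order 13: 1/1 normal; order 26: 1/1 normal.
Total normal subgroups: 3.

3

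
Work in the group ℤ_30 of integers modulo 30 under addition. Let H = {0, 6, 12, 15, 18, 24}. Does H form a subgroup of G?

No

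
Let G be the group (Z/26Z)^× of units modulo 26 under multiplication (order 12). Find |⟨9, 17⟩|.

6

|⟨9⟩| = 3 and |⟨17⟩| = 6, so |H| is a multiple of lcm(3, 6) = 6 and divides |G| = 12.
Closing under the operation: H = {1, 3, 9, 17, 23, 25}, so |H| = 6.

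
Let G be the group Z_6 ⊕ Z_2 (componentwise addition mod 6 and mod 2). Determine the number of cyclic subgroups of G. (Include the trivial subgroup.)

Group the elements of G by the cyclic subgroup they generate; each cyclic subgroup of order d accounts for φ(d) elements.
Cyclic subgroups by order — order 1: 1; order 2: 3; order 3: 1; order 6: 3.
Total: 8.

8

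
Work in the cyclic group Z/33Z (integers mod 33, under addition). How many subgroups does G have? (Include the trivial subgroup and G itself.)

4

A cyclic group of order 33 has exactly one subgroup for each divisor of 33.
Divisors of 33: 1, 3, 11, 33.
So Z/33Z has 4 subgroups.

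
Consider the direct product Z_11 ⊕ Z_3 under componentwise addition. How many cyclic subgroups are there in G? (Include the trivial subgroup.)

4

Each element a generates a cyclic subgroup ⟨a⟩; distinct elements may generate the same one (a cyclic group of order d has φ(d) generators).
Cyclic subgroups by order — order 1: 1; order 3: 1; order 11: 1; order 33: 1.
Total: 4.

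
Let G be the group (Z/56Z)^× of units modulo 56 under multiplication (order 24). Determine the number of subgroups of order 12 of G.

|G| = 24 and 12 | 24, so subgroups of order 12 are possible by Lagrange.
The subgroups of order 12 are: {1, 5, 9, 11, 13, 25, 31, 43, 45, 47, 51, 55}; {1, 9, 11, 15, 23, 25, 29, 37, 39, 43, 51, 53}; {1, 3, 9, 11, 17, 19, 25, 27, 33, 41, 43, 51}; {1, 3, 5, 9, 13, 15, 19, 23, 25, 27, 39, 45}; … (7 in all).
So G has 7 subgroups of order 12.

7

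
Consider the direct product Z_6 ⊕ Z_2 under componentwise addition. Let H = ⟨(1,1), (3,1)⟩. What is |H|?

|⟨(1,1)⟩| = 6 and |⟨(3,1)⟩| = 2, so |H| is a multiple of lcm(6, 2) = 6 and divides |G| = 12.
Closing under the operation: H = {(0,0), (1,1), (2,0), (3,1), (4,0), (5,1)}, so |H| = 6.

6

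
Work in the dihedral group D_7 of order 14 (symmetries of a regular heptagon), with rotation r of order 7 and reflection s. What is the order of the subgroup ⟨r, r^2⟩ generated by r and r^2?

7

|⟨r⟩| = 7 and |⟨r^2⟩| = 7, so |H| is a multiple of lcm(7, 7) = 7 and divides |G| = 14.
Closing under the operation: H = {e, r, r^2, r^3, r^4, r^5, r^6}, so |H| = 7.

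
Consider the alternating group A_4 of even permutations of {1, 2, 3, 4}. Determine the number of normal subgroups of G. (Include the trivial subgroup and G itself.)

3

G has 10 subgroups. Checking conjugation-invariance by order — order 1: 1/1 normal; order 2: 0/3 normal; order 3: 0/4 normal; order 4: 1/1 normal; order 12: 1/1 normal.
Total normal subgroups: 3.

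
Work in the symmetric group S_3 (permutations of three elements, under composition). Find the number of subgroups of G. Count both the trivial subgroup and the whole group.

|G| = 6, so by Lagrange every subgroup order divides 6. Divisors: 1, 2, 3, 6.
Subgroups by order — order 1: 1; order 2: 3; order 3: 1; order 6: 1.
Total: 1 + 3 + 1 + 1 = 6.

6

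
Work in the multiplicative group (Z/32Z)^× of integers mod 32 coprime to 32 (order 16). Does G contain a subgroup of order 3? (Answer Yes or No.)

No

3 does not divide |G| = 16, so by Lagrange no subgroup of order 3 exists.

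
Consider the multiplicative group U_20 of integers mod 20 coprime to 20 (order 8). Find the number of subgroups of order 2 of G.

3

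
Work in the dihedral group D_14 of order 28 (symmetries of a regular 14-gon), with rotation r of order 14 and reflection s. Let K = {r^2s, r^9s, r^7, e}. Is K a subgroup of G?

Yes

|K| = 4 divides |G| = 28, consistent with Lagrange.
K contains the identity, every element's inverse is in K, and K is closed under ·: it is a subgroup.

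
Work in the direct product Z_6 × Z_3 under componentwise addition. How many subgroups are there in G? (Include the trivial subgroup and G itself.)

12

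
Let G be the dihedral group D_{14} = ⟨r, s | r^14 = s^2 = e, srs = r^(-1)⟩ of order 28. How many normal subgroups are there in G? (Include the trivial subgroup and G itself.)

G has 28 subgroups. Checking conjugation-invariance by order — order 1: 1/1 normal; order 2: 1/15 normal; order 4: 0/7 normal; order 7: 1/1 normal; order 14: 3/3 normal; order 28: 1/1 normal.
Total normal subgroups: 7.

7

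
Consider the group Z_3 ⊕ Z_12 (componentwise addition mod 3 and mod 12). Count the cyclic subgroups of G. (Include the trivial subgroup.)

15

A cyclic subgroup of order d is generated by each of its φ(d) elements of order d, so the cyclic subgroups of order d number (#elements of order d)/φ(d).
Cyclic subgroups by order — order 1: 1; order 2: 1; order 3: 4; order 4: 1; order 6: 4; order 12: 4.
Total: 15.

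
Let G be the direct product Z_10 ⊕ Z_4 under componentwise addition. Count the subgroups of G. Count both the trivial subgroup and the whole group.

16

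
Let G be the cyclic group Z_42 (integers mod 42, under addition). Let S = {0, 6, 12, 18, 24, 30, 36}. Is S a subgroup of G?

|S| = 7 divides |G| = 42, consistent with Lagrange.
S contains the identity, every element's inverse is in S, and S is closed under +: it is a subgroup.
In fact S = ⟨18⟩.

Yes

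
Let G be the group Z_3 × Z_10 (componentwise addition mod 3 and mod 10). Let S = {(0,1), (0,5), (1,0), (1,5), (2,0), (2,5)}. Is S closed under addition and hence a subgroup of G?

The identity (0,0) ∉ S, so S is not a subgroup.

No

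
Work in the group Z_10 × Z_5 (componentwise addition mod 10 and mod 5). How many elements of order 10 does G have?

An element (a,b) has order lcm(ord(a), ord(b)); count pairs with lcm equal to 10.
Enumerating gives 24 such elements.

24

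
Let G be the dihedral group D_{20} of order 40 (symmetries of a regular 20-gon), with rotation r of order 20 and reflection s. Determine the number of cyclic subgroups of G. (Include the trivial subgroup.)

A cyclic subgroup of order d is generated by each of its φ(d) elements of order d, so the cyclic subgroups of order d number (#elements of order d)/φ(d).
Cyclic subgroups by order — order 1: 1; order 2: 21; order 4: 1; order 5: 1; order 10: 1; order 20: 1.
Total: 26.

26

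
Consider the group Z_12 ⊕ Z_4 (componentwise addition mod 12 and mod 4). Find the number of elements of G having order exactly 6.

6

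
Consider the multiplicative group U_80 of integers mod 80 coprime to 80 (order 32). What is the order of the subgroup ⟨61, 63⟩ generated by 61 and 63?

|⟨61⟩| = 4 and |⟨63⟩| = 4, so |H| is a multiple of lcm(4, 4) = 4 and divides |G| = 32.
Closing under the operation: H = {1, 3, 7, 9, 21, 23, 27, 29, 41, 43, 47, 49, 61, 63, 67, 69}, so |H| = 16.

16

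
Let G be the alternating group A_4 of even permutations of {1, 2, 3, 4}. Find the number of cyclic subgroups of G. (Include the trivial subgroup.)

A cyclic subgroup of order d is generated by each of its φ(d) elements of order d, so the cyclic subgroups of order d number (#elements of order d)/φ(d).
Cyclic subgroups by order — order 1: 1; order 2: 3; order 3: 4.
Total: 8.

8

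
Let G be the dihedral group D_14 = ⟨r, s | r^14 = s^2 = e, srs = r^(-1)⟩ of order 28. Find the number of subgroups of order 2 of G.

|G| = 28 and 2 | 28, so subgroups of order 2 are possible by Lagrange.
The subgroups of order 2 are: {e, r^10s}; {e, r^11s}; {e, r^12s}; {e, r^13s}; … (15 in all).
So G has 15 subgroups of order 2.

15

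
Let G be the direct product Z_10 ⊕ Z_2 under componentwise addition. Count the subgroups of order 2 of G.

3

|G| = 20 and 2 | 20, so subgroups of order 2 are possible by Lagrange.
The subgroups of order 2 are: {(0,0), (0,1)}; {(0,0), (5,0)}; {(0,0), (5,1)}.
So G has 3 subgroups of order 2.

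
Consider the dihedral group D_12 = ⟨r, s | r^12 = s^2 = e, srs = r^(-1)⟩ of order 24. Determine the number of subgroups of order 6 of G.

5

|G| = 24 and 6 | 24, so subgroups of order 6 are possible by Lagrange.
The subgroups of order 6 are: {e, r^2, r^4, r^6, r^8, r^10}; {e, r^4, r^8, r^2s, r^6s, r^10s}; {e, r^4, r^8, r^3s, r^7s, r^11s}; {e, r^4, r^8, s, r^4s, r^8s}; … (5 in all).
So G has 5 subgroups of order 6.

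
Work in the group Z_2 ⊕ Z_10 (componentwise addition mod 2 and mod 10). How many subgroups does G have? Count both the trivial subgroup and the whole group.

|G| = 20, so by Lagrange every subgroup order divides 20. Divisors: 1, 2, 4, 5, 10, 20.
Subgroups by order — order 1: 1; order 2: 3; order 4: 1; order 5: 1; order 10: 3; order 20: 1.
Total: 1 + 3 + 1 + 1 + 3 + 1 = 10.

10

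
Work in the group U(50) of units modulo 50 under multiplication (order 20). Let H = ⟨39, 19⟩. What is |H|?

|⟨39⟩| = 10 and |⟨19⟩| = 10, so |H| is a multiple of lcm(10, 10) = 10 and divides |G| = 20.
Closing under the operation: H = {1, 9, 11, 19, 21, 29, 31, 39, 41, 49}, so |H| = 10.

10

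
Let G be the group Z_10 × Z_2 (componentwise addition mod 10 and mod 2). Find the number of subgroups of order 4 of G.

1

|G| = 20 and 4 | 20, so subgroups of order 4 are possible by Lagrange.
The subgroups of order 4 are: {(0,0), (0,1), (5,0), (5,1)}.
So G has 1 subgroup of order 4.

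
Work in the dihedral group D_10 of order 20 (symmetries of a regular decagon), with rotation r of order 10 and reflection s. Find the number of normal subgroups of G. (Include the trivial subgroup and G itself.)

7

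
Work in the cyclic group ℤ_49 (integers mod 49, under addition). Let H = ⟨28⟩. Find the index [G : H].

|⟨28⟩| = 7 and |G| = 49.
By Lagrange, [G : H] = |G|/|H| = 49/7 = 7.

7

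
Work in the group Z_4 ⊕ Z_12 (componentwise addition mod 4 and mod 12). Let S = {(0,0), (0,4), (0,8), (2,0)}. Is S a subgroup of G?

Closure fails: (0,4) + (2,0) = (2,4) ∉ S. So S is not a subgroup.

No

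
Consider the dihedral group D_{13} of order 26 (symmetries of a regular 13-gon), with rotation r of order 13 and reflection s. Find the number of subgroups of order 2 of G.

|G| = 26 and 2 | 26, so subgroups of order 2 are possible by Lagrange.
The subgroups of order 2 are: {e, r^10s}; {e, r^11s}; {e, r^12s}; {e, r^2s}; … (13 in all).
So G has 13 subgroups of order 2.

13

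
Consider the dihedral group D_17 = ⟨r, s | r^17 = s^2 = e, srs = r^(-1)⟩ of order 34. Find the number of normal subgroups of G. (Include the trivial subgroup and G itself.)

G has 20 subgroups. Checking conjugation-invariance by order — order 1: 1/1 normal; order 2: 0/17 normal; order 17: 1/1 normal; order 34: 1/1 normal.
Total normal subgroups: 3.

3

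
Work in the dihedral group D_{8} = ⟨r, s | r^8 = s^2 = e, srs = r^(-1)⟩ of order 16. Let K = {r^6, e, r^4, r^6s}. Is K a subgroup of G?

No

r^6 ∈ K but its inverse r^2 ∉ K, so K is not a subgroup.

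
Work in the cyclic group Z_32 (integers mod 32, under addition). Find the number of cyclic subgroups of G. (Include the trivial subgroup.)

6

A cyclic subgroup of order d is generated by each of its φ(d) elements of order d, so the cyclic subgroups of order d number (#elements of order d)/φ(d).
Cyclic subgroups by order — order 1: 1; order 2: 1; order 4: 1; order 8: 1; order 16: 1; order 32: 1.
Total: 6.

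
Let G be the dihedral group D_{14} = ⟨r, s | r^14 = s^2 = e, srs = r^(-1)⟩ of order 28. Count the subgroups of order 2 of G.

|G| = 28 and 2 | 28, so subgroups of order 2 are possible by Lagrange.
The subgroups of order 2 are: {e, r^10s}; {e, r^11s}; {e, r^12s}; {e, r^13s}; … (15 in all).
So G has 15 subgroups of order 2.

15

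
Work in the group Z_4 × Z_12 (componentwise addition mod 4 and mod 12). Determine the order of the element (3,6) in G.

4

The order of (3,6) in Z_4 × Z_12 is lcm(ord(3) in Z_4, ord(6) in Z_12).
ord(3) = 4 and ord(6) = 2, so |⟨(3,6)⟩| = lcm(4, 2) = 4.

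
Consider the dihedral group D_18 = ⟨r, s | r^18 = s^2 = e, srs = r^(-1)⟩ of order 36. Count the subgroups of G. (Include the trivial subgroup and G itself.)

45

|G| = 36, so by Lagrange every subgroup order divides 36. Divisors: 1, 2, 3, 4, 6, 9, 12, 18, 36.
Subgroups by order — order 1: 1; order 2: 19; order 3: 1; order 4: 9; order 6: 7; order 9: 1; order 12: 3; order 18: 3; order 36: 1.
Total: 1 + 19 + 1 + 9 + 7 + 1 + 3 + 3 + 1 = 45.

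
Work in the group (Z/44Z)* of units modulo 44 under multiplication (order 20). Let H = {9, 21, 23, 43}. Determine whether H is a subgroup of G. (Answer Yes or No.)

No

The identity 1 ∉ H, so H is not a subgroup.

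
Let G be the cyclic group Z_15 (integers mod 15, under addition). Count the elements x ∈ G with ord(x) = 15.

8

In a cyclic group of order 15, the number of elements of order d (for d | 15) is φ(d).
φ(15) = 8.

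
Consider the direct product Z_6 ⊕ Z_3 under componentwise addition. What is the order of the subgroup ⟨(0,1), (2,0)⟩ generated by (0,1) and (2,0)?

9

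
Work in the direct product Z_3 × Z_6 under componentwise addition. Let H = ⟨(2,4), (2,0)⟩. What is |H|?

|⟨(2,4)⟩| = 3 and |⟨(2,0)⟩| = 3, so |H| is a multiple of lcm(3, 3) = 3 and divides |G| = 18.
Closing under the operation: H = {(0,0), (0,2), (0,4), (1,0), (1,2), (1,4), (2,0), (2,2), (2,4)}, so |H| = 9.

9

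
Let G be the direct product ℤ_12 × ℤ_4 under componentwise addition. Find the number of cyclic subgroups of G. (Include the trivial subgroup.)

A cyclic subgroup of order d is generated by each of its φ(d) elements of order d, so the cyclic subgroups of order d number (#elements of order d)/φ(d).
Cyclic subgroups by order — order 1: 1; order 2: 3; order 3: 1; order 4: 6; order 6: 3; order 12: 6.
Total: 20.

20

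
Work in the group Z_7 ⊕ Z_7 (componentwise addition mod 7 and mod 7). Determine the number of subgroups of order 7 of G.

8

|G| = 49 and 7 | 49, so subgroups of order 7 are possible by Lagrange.
The subgroups of order 7 are: {(0,0), (0,1), (0,2), (0,3), (0,4), (0,5), (0,6)}; {(0,0), (1,0), (2,0), (3,0), (4,0), (5,0), (6,0)}; {(0,0), (1,1), (2,2), (3,3), (4,4), (5,5), (6,6)}; {(0,0), (1,2), (2,4), (3,6), (4,1), (5,3), (6,5)}; … (8 in all).
So G has 8 subgroups of order 7.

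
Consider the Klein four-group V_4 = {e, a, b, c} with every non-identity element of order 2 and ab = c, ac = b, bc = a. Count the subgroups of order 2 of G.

3

|G| = 4 and 2 | 4, so subgroups of order 2 are possible by Lagrange.
The subgroups of order 2 are: {e, a}; {e, b}; {e, c}.
So G has 3 subgroups of order 2.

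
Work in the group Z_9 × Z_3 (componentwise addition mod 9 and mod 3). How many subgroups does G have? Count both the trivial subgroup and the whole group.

10

|G| = 27, so by Lagrange every subgroup order divides 27. Divisors: 1, 3, 9, 27.
Subgroups by order — order 1: 1; order 3: 4; order 9: 4; order 27: 1.
Total: 1 + 4 + 4 + 1 = 10.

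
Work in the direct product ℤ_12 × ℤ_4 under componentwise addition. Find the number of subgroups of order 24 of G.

3

|G| = 48 and 24 | 48, so subgroups of order 24 are possible by Lagrange.
The subgroups of order 24 are: {(0,0), (0,1), (0,2), (0,3), (2,0), (2,1), (2,2), (2,3), (4,0), (4,1), (4,2), (4,3), (6,0), (6,1), (6,2), (6,3), (8,0), (8,1), (8,2), (8,3), (10,0), (10,1), (10,2), (10,3)}; {(0,0), (0,2), (1,0), (1,2), (2,0), (2,2), (3,0), (3,2), (4,0), (4,2), (5,0), (5,2), (6,0), (6,2), (7,0), (7,2), (8,0), (8,2), (9,0), (9,2), (10,0), (10,2), (11,0), (11,2)}; {(0,0), (0,2), (1,1), (1,3), (2,0), (2,2), (3,1), (3,3), (4,0), (4,2), (5,1), (5,3), (6,0), (6,2), (7,1), (7,3), (8,0), (8,2), (9,1), (9,3), (10,0), (10,2), (11,1), (11,3)}.
So G has 3 subgroups of order 24.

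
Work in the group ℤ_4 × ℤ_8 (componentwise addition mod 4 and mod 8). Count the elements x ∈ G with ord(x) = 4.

12

An element (a,b) has order lcm(ord(a), ord(b)); count pairs with lcm equal to 4.
Enumerating gives 12 such elements.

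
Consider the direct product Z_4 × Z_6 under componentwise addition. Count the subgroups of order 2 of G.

|G| = 24 and 2 | 24, so subgroups of order 2 are possible by Lagrange.
The subgroups of order 2 are: {(0,0), (0,3)}; {(0,0), (2,0)}; {(0,0), (2,3)}.
So G has 3 subgroups of order 2.

3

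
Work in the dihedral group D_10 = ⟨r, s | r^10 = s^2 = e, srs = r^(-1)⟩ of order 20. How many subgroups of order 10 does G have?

|G| = 20 and 10 | 20, so subgroups of order 10 are possible by Lagrange.
The subgroups of order 10 are: {e, r, r^2, r^3, r^4, r^5, r^6, r^7, r^8, r^9}; {e, r^2, r^4, r^6, r^8, s, r^2s, r^4s, r^6s, r^8s}; {e, r^2, r^4, r^6, r^8, rs, r^3s, r^5s, r^7s, r^9s}.
So G has 3 subgroups of order 10.

3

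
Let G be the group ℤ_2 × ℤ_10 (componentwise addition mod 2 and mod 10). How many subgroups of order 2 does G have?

3

|G| = 20 and 2 | 20, so subgroups of order 2 are possible by Lagrange.
The subgroups of order 2 are: {(0,0), (0,5)}; {(0,0), (1,0)}; {(0,0), (1,5)}.
So G has 3 subgroups of order 2.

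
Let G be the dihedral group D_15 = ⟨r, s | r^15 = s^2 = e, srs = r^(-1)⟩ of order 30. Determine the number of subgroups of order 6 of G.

5

|G| = 30 and 6 | 30, so subgroups of order 6 are possible by Lagrange.
The subgroups of order 6 are: {e, r^5, r^10, s, r^5s, r^10s}; {e, r^5, r^10, rs, r^6s, r^11s}; {e, r^5, r^10, r^2s, r^7s, r^12s}; {e, r^5, r^10, r^3s, r^8s, r^13s}; … (5 in all).
So G has 5 subgroups of order 6.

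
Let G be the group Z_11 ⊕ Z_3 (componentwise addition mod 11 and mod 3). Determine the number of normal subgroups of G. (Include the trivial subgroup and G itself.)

G is abelian, so every subgroup is normal.
G has 4 subgroups in total, hence 4 normal subgroups.

4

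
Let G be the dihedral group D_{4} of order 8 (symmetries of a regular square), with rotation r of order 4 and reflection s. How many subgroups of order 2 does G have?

|G| = 8 and 2 | 8, so subgroups of order 2 are possible by Lagrange.
The subgroups of order 2 are: {e, r^2}; {e, r^2s}; {e, r^3s}; {e, rs}; … (5 in all).
So G has 5 subgroups of order 2.

5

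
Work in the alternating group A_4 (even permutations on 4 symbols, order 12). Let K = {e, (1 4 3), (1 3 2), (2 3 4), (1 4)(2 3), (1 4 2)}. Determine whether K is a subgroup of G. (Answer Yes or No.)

No

(1 3 2) ∈ K but its inverse (1 2 3) ∉ K, so K is not a subgroup.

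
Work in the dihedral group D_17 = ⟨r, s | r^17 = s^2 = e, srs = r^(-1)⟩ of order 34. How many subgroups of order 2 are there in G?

|G| = 34 and 2 | 34, so subgroups of order 2 are possible by Lagrange.
The subgroups of order 2 are: {e, r^10s}; {e, r^11s}; {e, r^12s}; {e, r^13s}; … (17 in all).
So G has 17 subgroups of order 2.

17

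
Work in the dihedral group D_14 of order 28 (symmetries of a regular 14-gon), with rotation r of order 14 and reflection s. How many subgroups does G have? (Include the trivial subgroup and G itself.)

28

|G| = 28, so by Lagrange every subgroup order divides 28. Divisors: 1, 2, 4, 7, 14, 28.
Subgroups by order — order 1: 1; order 2: 15; order 4: 7; order 7: 1; order 14: 3; order 28: 1.
Total: 1 + 15 + 7 + 1 + 3 + 1 = 28.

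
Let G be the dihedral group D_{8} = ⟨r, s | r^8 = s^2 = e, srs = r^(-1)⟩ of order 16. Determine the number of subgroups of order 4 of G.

|G| = 16 and 4 | 16, so subgroups of order 4 are possible by Lagrange.
The subgroups of order 4 are: {e, r^2, r^4, r^6}; {e, r^4, r^2s, r^6s}; {e, r^4, r^3s, r^7s}; {e, r^4, s, r^4s}; … (5 in all).
So G has 5 subgroups of order 4.

5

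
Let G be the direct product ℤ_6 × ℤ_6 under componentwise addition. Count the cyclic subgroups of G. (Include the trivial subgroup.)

20

Each element a generates a cyclic subgroup ⟨a⟩; distinct elements may generate the same one (a cyclic group of order d has φ(d) generators).
Cyclic subgroups by order — order 1: 1; order 2: 3; order 3: 4; order 6: 12.
Total: 20.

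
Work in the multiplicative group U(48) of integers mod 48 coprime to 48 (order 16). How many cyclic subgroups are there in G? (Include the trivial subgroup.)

A cyclic subgroup of order d is generated by each of its φ(d) elements of order d, so the cyclic subgroups of order d number (#elements of order d)/φ(d).
Cyclic subgroups by order — order 1: 1; order 2: 7; order 4: 4.
Total: 12.

12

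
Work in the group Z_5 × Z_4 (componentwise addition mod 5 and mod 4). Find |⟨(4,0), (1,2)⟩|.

|⟨(4,0)⟩| = 5 and |⟨(1,2)⟩| = 10, so |H| is a multiple of lcm(5, 10) = 10 and divides |G| = 20.
Closing under the operation: H = {(0,0), (0,2), (1,0), (1,2), (2,0), (2,2), (3,0), (3,2), (4,0), (4,2)}, so |H| = 10.

10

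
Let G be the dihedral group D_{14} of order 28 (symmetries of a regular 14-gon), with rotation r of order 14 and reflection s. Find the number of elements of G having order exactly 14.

6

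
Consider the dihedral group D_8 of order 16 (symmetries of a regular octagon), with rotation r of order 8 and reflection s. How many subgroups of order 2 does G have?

|G| = 16 and 2 | 16, so subgroups of order 2 are possible by Lagrange.
The subgroups of order 2 are: {e, r^2s}; {e, r^3s}; {e, r^4}; {e, r^4s}; … (9 in all).
So G has 9 subgroups of order 2.

9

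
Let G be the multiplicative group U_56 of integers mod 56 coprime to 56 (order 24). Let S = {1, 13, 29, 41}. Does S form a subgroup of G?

|S| = 4 divides |G| = 24, consistent with Lagrange.
S contains the identity, every element's inverse is in S, and S is closed under ·: it is a subgroup.

Yes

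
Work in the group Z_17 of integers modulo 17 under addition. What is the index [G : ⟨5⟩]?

|⟨5⟩| = 17 and |G| = 17.
By Lagrange, [G : H] = |G|/|H| = 17/17 = 1.

1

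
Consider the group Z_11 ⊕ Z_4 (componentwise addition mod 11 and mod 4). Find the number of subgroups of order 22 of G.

|G| = 44 and 22 | 44, so subgroups of order 22 are possible by Lagrange.
The subgroups of order 22 are: {(0,0), (0,2), (1,0), (1,2), (2,0), (2,2), (3,0), (3,2), (4,0), (4,2), (5,0), (5,2), (6,0), (6,2), (7,0), (7,2), (8,0), (8,2), (9,0), (9,2), (10,0), (10,2)}.
So G has 1 subgroup of order 22.

1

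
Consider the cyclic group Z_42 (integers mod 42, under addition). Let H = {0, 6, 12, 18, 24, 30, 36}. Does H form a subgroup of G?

|H| = 7 divides |G| = 42, consistent with Lagrange.
H contains the identity, every element's inverse is in H, and H is closed under +: it is a subgroup.
In fact H = ⟨18⟩.

Yes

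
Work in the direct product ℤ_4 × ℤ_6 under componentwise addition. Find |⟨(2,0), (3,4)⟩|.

|⟨(2,0)⟩| = 2 and |⟨(3,4)⟩| = 12, so |H| is a multiple of lcm(2, 12) = 12 and divides |G| = 24.
Closing under the operation: H = {(0,0), (0,2), (0,4), (1,0), (1,2), (1,4), (2,0), (2,2), (2,4), (3,0), (3,2), (3,4)}, so |H| = 12.

12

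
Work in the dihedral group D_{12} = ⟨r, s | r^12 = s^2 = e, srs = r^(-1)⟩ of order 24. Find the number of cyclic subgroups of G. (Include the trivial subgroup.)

18

Group the elements of G by the cyclic subgroup they generate; each cyclic subgroup of order d accounts for φ(d) elements.
Cyclic subgroups by order — order 1: 1; order 2: 13; order 3: 1; order 4: 1; order 6: 1; order 12: 1.
Total: 18.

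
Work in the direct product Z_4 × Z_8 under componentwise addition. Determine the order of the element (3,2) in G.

4

The order of (3,2) in Z_4 × Z_8 is lcm(ord(3) in Z_4, ord(2) in Z_8).
ord(3) = 4 and ord(2) = 4, so |⟨(3,2)⟩| = lcm(4, 4) = 4.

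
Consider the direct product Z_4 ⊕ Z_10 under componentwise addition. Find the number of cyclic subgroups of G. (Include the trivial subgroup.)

12

Each element a generates a cyclic subgroup ⟨a⟩; distinct elements may generate the same one (a cyclic group of order d has φ(d) generators).
Cyclic subgroups by order — order 1: 1; order 2: 3; order 4: 2; order 5: 1; order 10: 3; order 20: 2.
Total: 12.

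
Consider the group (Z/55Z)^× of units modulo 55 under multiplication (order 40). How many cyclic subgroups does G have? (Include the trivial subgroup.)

A cyclic subgroup of order d is generated by each of its φ(d) elements of order d, so the cyclic subgroups of order d number (#elements of order d)/φ(d).
Cyclic subgroups by order — order 1: 1; order 2: 3; order 4: 2; order 5: 1; order 10: 3; order 20: 2.
Total: 12.

12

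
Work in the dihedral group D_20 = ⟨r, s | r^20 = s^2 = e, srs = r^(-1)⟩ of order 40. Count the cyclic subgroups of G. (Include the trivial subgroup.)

26

A cyclic subgroup of order d is generated by each of its φ(d) elements of order d, so the cyclic subgroups of order d number (#elements of order d)/φ(d).
Cyclic subgroups by order — order 1: 1; order 2: 21; order 4: 1; order 5: 1; order 10: 1; order 20: 1.
Total: 26.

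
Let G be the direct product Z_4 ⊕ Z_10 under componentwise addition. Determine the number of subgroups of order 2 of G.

3

|G| = 40 and 2 | 40, so subgroups of order 2 are possible by Lagrange.
The subgroups of order 2 are: {(0,0), (0,5)}; {(0,0), (2,0)}; {(0,0), (2,5)}.
So G has 3 subgroups of order 2.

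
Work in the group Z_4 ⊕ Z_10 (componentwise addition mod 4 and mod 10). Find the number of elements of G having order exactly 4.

4

An element (a,b) has order lcm(ord(a), ord(b)); count pairs with lcm equal to 4.
Enumerating gives 4 such elements.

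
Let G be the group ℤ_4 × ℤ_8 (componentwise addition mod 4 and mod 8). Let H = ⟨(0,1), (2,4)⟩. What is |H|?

16

|⟨(0,1)⟩| = 8 and |⟨(2,4)⟩| = 2, so |H| is a multiple of lcm(8, 2) = 8 and divides |G| = 32.
Closing under the operation: H = {(0,0), (0,1), (0,2), (0,3), (0,4), (0,5), (0,6), (0,7), (2,0), (2,1), (2,2), (2,3), (2,4), (2,5), (2,6), (2,7)}, so |H| = 16.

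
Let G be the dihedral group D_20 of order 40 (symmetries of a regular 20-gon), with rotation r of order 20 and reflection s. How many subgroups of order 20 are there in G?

|G| = 40 and 20 | 40, so subgroups of order 20 are possible by Lagrange.
The subgroups of order 20 are: {e, r, r^2, r^3, r^4, r^5, r^6, r^7, r^8, r^9, r^10, r^11, r^12, r^13, r^14, r^15, r^16, r^17, r^18, r^19}; {e, r^2, r^4, r^6, r^8, r^10, r^12, r^14, r^16, r^18, s, r^2s, r^4s, r^6s, r^8s, r^10s, r^12s, r^14s, r^16s, r^18s}; {e, r^2, r^4, r^6, r^8, r^10, r^12, r^14, r^16, r^18, rs, r^3s, r^5s, r^7s, r^9s, r^11s, r^13s, r^15s, r^17s, r^19s}.
So G has 3 subgroups of order 20.

3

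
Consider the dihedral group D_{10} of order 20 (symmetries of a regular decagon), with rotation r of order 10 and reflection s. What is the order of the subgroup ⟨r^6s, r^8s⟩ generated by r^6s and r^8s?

10

|⟨r^6s⟩| = 2 and |⟨r^8s⟩| = 2, so |H| is a multiple of lcm(2, 2) = 2 and divides |G| = 20.
Closing under the operation: H = {e, r^2, r^4, r^6, r^8, s, r^2s, r^4s, r^6s, r^8s}, so |H| = 10.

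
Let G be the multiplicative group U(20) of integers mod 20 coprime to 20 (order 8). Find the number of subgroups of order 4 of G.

|G| = 8 and 4 | 8, so subgroups of order 4 are possible by Lagrange.
The subgroups of order 4 are: {1, 9, 11, 19}; {1, 9, 13, 17}; {1, 3, 7, 9}.
So G has 3 subgroups of order 4.

3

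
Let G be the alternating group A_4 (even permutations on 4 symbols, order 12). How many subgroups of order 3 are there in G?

4

|G| = 12 and 3 | 12, so subgroups of order 3 are possible by Lagrange.
The subgroups of order 3 are: {e, (1 2 3), (1 3 2)}; {e, (1 2 4), (1 4 2)}; {e, (1 3 4), (1 4 3)}; {e, (2 3 4), (2 4 3)}.
So G has 4 subgroups of order 3.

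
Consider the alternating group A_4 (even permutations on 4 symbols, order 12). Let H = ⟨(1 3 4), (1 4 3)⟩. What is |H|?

|⟨(1 3 4)⟩| = 3 and |⟨(1 4 3)⟩| = 3, so |H| is a multiple of lcm(3, 3) = 3 and divides |G| = 12.
Closing under the operation: H = {e, (1 3 4), (1 4 3)}, so |H| = 3.

3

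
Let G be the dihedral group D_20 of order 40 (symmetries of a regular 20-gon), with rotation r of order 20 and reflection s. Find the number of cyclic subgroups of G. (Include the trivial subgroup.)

Group the elements of G by the cyclic subgroup they generate; each cyclic subgroup of order d accounts for φ(d) elements.
Cyclic subgroups by order — order 1: 1; order 2: 21; order 4: 1; order 5: 1; order 10: 1; order 20: 1.
Total: 26.

26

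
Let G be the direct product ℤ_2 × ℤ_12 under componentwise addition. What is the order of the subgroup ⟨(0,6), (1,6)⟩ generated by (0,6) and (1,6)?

4

|⟨(0,6)⟩| = 2 and |⟨(1,6)⟩| = 2, so |H| is a multiple of lcm(2, 2) = 2 and divides |G| = 24.
Closing under the operation: H = {(0,0), (0,6), (1,0), (1,6)}, so |H| = 4.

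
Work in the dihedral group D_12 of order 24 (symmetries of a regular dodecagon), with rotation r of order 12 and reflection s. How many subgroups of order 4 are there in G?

|G| = 24 and 4 | 24, so subgroups of order 4 are possible by Lagrange.
The subgroups of order 4 are: {e, r^6, r^4s, r^10s}; {e, r^6, r^5s, r^11s}; {e, r^6, r^2s, r^8s}; {e, r^3, r^6, r^9}; … (7 in all).
So G has 7 subgroups of order 4.

7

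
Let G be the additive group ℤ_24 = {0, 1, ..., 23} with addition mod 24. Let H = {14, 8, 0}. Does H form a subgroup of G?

No

8 ∈ H but its inverse 16 ∉ H, so H is not a subgroup.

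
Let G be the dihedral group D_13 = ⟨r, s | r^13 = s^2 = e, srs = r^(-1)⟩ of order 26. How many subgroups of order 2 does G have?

13

|G| = 26 and 2 | 26, so subgroups of order 2 are possible by Lagrange.
The subgroups of order 2 are: {e, r^10s}; {e, r^11s}; {e, r^12s}; {e, r^2s}; … (13 in all).
So G has 13 subgroups of order 2.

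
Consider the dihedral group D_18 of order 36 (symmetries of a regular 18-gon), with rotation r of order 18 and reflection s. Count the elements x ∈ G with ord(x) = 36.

No element of G has order 36 (even though 36 | 36).

0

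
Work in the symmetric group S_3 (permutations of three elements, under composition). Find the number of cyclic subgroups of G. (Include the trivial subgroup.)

5

A cyclic subgroup of order d is generated by each of its φ(d) elements of order d, so the cyclic subgroups of order d number (#elements of order d)/φ(d).
Cyclic subgroups by order — order 1: 1; order 2: 3; order 3: 1.
Total: 5.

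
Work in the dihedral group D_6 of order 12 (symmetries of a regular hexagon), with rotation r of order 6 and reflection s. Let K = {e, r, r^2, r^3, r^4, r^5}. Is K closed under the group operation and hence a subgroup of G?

Yes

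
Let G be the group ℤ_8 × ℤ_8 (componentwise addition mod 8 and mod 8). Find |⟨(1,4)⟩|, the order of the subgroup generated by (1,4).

The order of (1,4) in Z_8 × Z_8 is lcm(ord(1) in Z_8, ord(4) in Z_8).
ord(1) = 8 and ord(4) = 2, so |⟨(1,4)⟩| = lcm(8, 2) = 8.

8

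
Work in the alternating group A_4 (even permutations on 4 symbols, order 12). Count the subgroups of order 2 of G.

3

|G| = 12 and 2 | 12, so subgroups of order 2 are possible by Lagrange.
The subgroups of order 2 are: {e, (1 2)(3 4)}; {e, (1 3)(2 4)}; {e, (1 4)(2 3)}.
So G has 3 subgroups of order 2.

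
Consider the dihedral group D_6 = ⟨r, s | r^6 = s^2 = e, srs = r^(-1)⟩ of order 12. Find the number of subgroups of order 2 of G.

|G| = 12 and 2 | 12, so subgroups of order 2 are possible by Lagrange.
The subgroups of order 2 are: {e, r^2s}; {e, r^3}; {e, r^3s}; {e, r^4s}; … (7 in all).
So G has 7 subgroups of order 2.

7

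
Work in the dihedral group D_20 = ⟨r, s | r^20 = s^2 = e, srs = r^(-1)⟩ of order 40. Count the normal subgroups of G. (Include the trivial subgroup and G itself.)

9

G has 48 subgroups. Checking conjugation-invariance by order — order 1: 1/1 normal; order 2: 1/21 normal; order 4: 1/11 normal; order 5: 1/1 normal; order 8: 0/5 normal; order 10: 1/5 normal; order 20: 3/3 normal; order 40: 1/1 normal.
Total normal subgroups: 9.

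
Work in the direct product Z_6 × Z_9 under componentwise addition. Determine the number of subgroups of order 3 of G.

4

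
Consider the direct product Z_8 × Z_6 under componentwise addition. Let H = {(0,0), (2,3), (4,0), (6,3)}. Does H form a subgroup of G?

Yes

|H| = 4 divides |G| = 48, consistent with Lagrange.
H contains the identity, every element's inverse is in H, and H is closed under +: it is a subgroup.
In fact H = ⟨(2,3)⟩.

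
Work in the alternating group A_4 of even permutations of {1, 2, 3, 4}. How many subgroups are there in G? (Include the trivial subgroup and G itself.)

|G| = 12, so by Lagrange every subgroup order divides 12. Divisors: 1, 2, 3, 4, 6, 12.
Subgroups by order — order 1: 1; order 2: 3; order 3: 4; order 4: 1; order 6: 0; order 12: 1.
Total: 1 + 3 + 4 + 1 + 0 + 1 = 10.

10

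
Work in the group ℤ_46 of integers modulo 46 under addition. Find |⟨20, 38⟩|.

23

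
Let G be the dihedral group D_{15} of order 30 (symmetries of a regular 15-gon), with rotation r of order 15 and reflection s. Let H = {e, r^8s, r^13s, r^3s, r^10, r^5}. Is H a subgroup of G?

|H| = 6 divides |G| = 30, consistent with Lagrange.
H contains the identity, every element's inverse is in H, and H is closed under ·: it is a subgroup.

Yes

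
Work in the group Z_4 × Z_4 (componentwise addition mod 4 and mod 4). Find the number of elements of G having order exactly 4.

12

An element (a,b) has order lcm(ord(a), ord(b)); count pairs with lcm equal to 4.
Enumerating gives 12 such elements.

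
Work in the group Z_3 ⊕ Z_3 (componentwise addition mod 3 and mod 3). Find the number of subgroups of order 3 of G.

4

|G| = 9 and 3 | 9, so subgroups of order 3 are possible by Lagrange.
The subgroups of order 3 are: {(0,0), (0,1), (0,2)}; {(0,0), (1,0), (2,0)}; {(0,0), (1,1), (2,2)}; {(0,0), (1,2), (2,1)}.
So G has 4 subgroups of order 3.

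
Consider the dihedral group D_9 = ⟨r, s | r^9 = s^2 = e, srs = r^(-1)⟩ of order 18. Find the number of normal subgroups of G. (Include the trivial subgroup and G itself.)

G has 16 subgroups. Checking conjugation-invariance by order — order 1: 1/1 normal; order 2: 0/9 normal; order 3: 1/1 normal; order 6: 0/3 normal; order 9: 1/1 normal; order 18: 1/1 normal.
Total normal subgroups: 4.

4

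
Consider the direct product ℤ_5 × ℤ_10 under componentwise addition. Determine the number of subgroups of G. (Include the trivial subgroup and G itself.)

16

|G| = 50, so by Lagrange every subgroup order divides 50. Divisors: 1, 2, 5, 10, 25, 50.
Subgroups by order — order 1: 1; order 2: 1; order 5: 6; order 10: 6; order 25: 1; order 50: 1.
Total: 1 + 1 + 6 + 6 + 1 + 1 = 16.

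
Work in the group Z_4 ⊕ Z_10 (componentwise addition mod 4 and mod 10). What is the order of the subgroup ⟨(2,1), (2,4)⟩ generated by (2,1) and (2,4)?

|⟨(2,1)⟩| = 10 and |⟨(2,4)⟩| = 10, so |H| is a multiple of lcm(10, 10) = 10 and divides |G| = 40.
Closing under the operation: H = {(0,0), (0,1), (0,2), (0,3), (0,4), (0,5), (0,6), (0,7), (0,8), (0,9), (2,0), (2,1), (2,2), (2,3), (2,4), (2,5), (2,6), (2,7), (2,8), (2,9)}, so |H| = 20.

20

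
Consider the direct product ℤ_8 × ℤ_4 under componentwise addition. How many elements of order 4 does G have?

12

An element (a,b) has order lcm(ord(a), ord(b)); count pairs with lcm equal to 4.
Enumerating gives 12 such elements.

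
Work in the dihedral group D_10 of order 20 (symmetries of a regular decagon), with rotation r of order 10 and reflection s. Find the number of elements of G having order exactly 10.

4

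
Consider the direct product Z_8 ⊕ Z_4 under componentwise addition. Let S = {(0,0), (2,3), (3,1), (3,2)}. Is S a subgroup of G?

No

(2,3) ∈ S but its inverse (6,1) ∉ S, so S is not a subgroup.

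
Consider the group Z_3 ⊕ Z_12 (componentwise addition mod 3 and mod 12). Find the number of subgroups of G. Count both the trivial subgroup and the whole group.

18

|G| = 36, so by Lagrange every subgroup order divides 36. Divisors: 1, 2, 3, 4, 6, 9, 12, 18, 36.
Subgroups by order — order 1: 1; order 2: 1; order 3: 4; order 4: 1; order 6: 4; order 9: 1; order 12: 4; order 18: 1; order 36: 1.
Total: 1 + 1 + 4 + 1 + 4 + 1 + 4 + 1 + 1 = 18.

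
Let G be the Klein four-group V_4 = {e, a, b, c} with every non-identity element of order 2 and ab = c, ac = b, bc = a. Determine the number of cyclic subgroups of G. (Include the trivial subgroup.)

Each element a generates a cyclic subgroup ⟨a⟩; distinct elements may generate the same one (a cyclic group of order d has φ(d) generators).
Cyclic subgroups by order — order 1: 1; order 2: 3.
Total: 4.

4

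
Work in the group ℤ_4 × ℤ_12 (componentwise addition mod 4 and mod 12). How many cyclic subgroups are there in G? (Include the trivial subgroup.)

20

A cyclic subgroup of order d is generated by each of its φ(d) elements of order d, so the cyclic subgroups of order d number (#elements of order d)/φ(d).
Cyclic subgroups by order — order 1: 1; order 2: 3; order 3: 1; order 4: 6; order 6: 3; order 12: 6.
Total: 20.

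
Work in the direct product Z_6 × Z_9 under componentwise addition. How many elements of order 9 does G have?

18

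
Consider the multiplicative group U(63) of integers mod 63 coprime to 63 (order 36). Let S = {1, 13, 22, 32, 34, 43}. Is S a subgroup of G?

32 ∈ S but its inverse 2 ∉ S, so S is not a subgroup.

No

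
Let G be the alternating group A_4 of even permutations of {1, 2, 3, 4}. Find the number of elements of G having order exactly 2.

3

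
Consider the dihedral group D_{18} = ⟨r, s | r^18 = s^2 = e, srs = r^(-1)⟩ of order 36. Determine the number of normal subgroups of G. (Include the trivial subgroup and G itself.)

G has 45 subgroups. Checking conjugation-invariance by order — order 1: 1/1 normal; order 2: 1/19 normal; order 3: 1/1 normal; order 4: 0/9 normal; order 6: 1/7 normal; order 9: 1/1 normal; order 12: 0/3 normal; order 18: 3/3 normal; order 36: 1/1 normal.
Total normal subgroups: 9.

9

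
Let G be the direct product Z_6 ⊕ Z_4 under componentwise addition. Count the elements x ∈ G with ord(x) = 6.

6

An element (a,b) has order lcm(ord(a), ord(b)); count pairs with lcm equal to 6.
Enumerating gives 6 such elements.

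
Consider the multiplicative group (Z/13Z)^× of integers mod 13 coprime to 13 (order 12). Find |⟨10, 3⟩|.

|⟨10⟩| = 6 and |⟨3⟩| = 3, so |H| is a multiple of lcm(6, 3) = 6 and divides |G| = 12.
Closing under the operation: H = {1, 3, 4, 9, 10, 12}, so |H| = 6.

6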